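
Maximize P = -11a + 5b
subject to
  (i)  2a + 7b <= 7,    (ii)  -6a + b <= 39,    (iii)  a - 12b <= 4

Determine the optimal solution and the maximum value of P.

a = -133/22, b = 30/11, maximum P = 1763/22

Corner points and P = -11a + 5b:
  (-133/22, 30/11) → P = 1763/22
  (112/31, -1/31) → P = -1237/31
  (-472/71, -63/71) → P = 4877/71

The binding constraints are 2a + 7b = 7 and -6a + b = 39.
Solving simultaneously gives a = -133/22, b = 30/11.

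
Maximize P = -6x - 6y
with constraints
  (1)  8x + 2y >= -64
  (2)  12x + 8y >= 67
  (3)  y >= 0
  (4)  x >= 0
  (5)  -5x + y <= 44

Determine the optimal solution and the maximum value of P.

x = 67/12, y = 0, maximum P = -67/2

Extreme points and P = -6x - 6y:
  (67/12, 0) → P = -67/2
  (0, 67/8) → P = -201/4
  (0, 44) → P = -264
The feasible region is unbounded (it extends along (1, 5), (1, 0)), but P strictly decreases along every unbounded feasible direction, so there is no improving ray and the maximum is attained at a vertex.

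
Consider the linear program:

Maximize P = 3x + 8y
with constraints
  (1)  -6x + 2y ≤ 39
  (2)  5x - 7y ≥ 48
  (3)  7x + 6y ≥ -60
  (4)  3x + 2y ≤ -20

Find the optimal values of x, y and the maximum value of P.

Extreme points and P = 3x + 8y:
  (-132/79, -636/79) → P = -5484/79
  (-44/31, -244/31) → P = -2084/31
  (0, -10) → P = -80

At the optimal vertex, 5x - 7y = 48 and 3x + 2y = -20.
Solving simultaneously gives x = -44/31, y = -244/31.

x = -44/31, y = -244/31, maximum P = -2084/31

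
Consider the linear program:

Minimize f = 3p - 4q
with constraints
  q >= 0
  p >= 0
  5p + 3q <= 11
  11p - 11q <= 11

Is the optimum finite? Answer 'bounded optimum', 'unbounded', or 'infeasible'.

Extreme points and f = 3p - 4q:
  (0, 0) → f = 0
  (1, 0) → f = 3
  (0, 11/3) → f = -44/3
  (7/4, 3/4) → f = 9/4
The feasible region has finitely many vertices and no improving ray; the minimum is -44/3 at (0, 11/3).

bounded optimum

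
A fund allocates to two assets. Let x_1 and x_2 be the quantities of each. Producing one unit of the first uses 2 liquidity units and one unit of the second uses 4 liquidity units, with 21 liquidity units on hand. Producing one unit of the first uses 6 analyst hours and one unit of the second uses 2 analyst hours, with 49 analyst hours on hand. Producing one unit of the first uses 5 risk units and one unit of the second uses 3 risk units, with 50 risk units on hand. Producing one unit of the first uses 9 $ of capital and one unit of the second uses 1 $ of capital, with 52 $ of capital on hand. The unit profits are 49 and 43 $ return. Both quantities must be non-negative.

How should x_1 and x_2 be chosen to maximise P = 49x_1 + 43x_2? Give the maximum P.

Vertices and P = 49x_1 + 43x_2:
  (0, 0) → P = 0
  (0, 21/4) → P = 903/4
  (52/9, 0) → P = 2548/9
  (11/2, 5/2) → P = 377

The optimum lies where 2x_1 + 4x_2 = 21 and 9x_1 + x_2 = 52.
Solving simultaneously gives x_1 = 11/2, x_2 = 5/2.

x_1 = 11/2, x_2 = 5/2, maximum P = 377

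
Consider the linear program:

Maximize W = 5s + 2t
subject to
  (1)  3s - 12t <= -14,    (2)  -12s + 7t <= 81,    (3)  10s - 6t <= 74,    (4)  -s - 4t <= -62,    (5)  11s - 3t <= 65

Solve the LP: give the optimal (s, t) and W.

s = 698/41, t = 1671/41, maximum W = 6832/41

Extreme points and W = 5s + 2t:
  (2, 15) → W = 40
  (698/41, 1671/41) → W = 6832/41
  (446/47, 617/47) → W = 3464/47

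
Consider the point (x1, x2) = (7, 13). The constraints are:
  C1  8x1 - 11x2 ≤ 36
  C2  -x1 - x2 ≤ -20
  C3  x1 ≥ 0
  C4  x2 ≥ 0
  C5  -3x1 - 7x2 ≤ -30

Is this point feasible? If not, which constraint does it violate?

feasible

C1: -87 ≤ 36 ✓
C2: -20 ≤ -20 ✓
C3: 7 ≥ 0 ✓
C4: 13 ≥ 0 ✓
C5: -112 ≤ -30 ✓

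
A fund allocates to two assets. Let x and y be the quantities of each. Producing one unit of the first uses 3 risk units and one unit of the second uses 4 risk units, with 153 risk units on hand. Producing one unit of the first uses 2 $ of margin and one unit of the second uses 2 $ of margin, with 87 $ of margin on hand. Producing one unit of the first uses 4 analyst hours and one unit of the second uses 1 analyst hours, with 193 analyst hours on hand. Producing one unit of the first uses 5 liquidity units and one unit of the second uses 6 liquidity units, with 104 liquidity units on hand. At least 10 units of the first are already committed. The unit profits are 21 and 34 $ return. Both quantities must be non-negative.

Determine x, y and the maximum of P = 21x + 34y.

x = 10, y = 9, maximum P = 516

Feasible corners and P = 21x + 34y:
  (104/5, 0) → P = 2184/5
  (10, 0) → P = 210
  (10, 9) → P = 516

The optimum lies where 5x + 6y = 104 and x = 10.
Solving simultaneously gives x = 10, y = 9.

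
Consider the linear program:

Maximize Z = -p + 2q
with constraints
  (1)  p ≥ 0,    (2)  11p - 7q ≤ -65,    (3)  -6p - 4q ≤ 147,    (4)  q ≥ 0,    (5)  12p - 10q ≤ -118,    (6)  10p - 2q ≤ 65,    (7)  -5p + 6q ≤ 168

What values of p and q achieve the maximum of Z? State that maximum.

Feasible corners and Z = -p + 2q:
  (0, 59/5) → Z = 118/5
  (0, 28) → Z = 56
  (88/13, 259/13) → Z = 430/13
  (195/16, 455/16) → Z = 715/16
  (363/25, 401/10) → Z = 1642/25

The binding constraints are 10p - 2q = 65 and -5p + 6q = 168.
Solving simultaneously gives p = 363/25, q = 401/10.

p = 363/25, q = 401/10, maximum Z = 1642/25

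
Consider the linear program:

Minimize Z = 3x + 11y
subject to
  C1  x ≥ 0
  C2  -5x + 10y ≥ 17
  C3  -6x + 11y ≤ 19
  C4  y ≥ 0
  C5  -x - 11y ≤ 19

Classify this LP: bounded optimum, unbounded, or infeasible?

Feasible corners and Z = 3x + 11y:
  (0, 17/10) → Z = 187/10
  (0, 19/11) → Z = 19
The feasible region has finitely many vertices and no improving ray; the minimum is 187/10 at (0, 17/10).

bounded optimum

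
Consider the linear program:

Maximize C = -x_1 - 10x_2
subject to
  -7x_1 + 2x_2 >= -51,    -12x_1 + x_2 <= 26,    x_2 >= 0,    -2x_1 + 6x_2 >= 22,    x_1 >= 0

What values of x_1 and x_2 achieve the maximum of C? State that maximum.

x_1 = 0, x_2 = 11/3, maximum C = -110/3

Extreme points and C = -x_1 - 10x_2:
  (175/19, 128/19) → C = -1455/19
  (0, 26) → C = -260
  (0, 11/3) → C = -110/3
The feasible region is unbounded (it extends along (1, 12), (2, 7)), but C strictly decreases along every unbounded feasible direction, so there is no improving ray and the maximum is attained at a vertex.

The binding constraints are -2x_1 + 6x_2 = 22 and x_1 = 0.
Solving simultaneously gives x_1 = 0, x_2 = 11/3.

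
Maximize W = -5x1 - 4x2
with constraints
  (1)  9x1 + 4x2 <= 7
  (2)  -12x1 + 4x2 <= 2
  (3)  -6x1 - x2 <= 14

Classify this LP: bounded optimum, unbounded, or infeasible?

From the feasible point (5/21, 17/14), moving in the direction (1, -6) keeps every constraint satisfied while W increases without bound.

unbounded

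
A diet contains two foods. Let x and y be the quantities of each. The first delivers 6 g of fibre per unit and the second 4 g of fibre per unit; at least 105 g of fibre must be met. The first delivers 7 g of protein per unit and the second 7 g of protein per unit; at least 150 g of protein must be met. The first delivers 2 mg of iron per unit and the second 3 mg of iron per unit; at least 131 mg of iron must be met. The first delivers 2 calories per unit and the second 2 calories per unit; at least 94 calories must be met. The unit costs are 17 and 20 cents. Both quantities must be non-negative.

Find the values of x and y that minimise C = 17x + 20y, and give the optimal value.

Extreme points and C = 17x + 20y:
  (0, 47) → C = 940
  (131/2, 0) → C = 2227/2
  (10, 37) → C = 910
The feasible region is unbounded (it extends along (0, 1), (1, 0)), but C strictly increases along every unbounded feasible direction, so there is no improving ray and the minimum is attained at a vertex.

x = 10, y = 37, minimum C = 910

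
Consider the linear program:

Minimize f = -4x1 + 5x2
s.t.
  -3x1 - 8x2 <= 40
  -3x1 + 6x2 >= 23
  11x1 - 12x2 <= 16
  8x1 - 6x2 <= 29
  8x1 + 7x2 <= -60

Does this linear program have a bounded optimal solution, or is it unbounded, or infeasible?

bounded optimum

Extreme points and f = -4x1 + 5x2:
  (-212/21, -17/14) → f = 1441/42
  (-521/69, 4/69) → f = 2104/69
The feasible region has finitely many vertices and no improving ray; the minimum is 2104/69 at (-521/69, 4/69).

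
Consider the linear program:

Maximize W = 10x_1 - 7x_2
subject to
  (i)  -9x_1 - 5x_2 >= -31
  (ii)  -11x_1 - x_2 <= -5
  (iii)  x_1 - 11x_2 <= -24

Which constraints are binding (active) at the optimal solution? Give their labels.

Extreme points and W = 10x_1 - 7x_2:
  (-3/23, 148/23) → W = -1066/23
  (17/8, 19/8) → W = 37/8
  (31/122, 269/122) → W = -1573/122

The maximum is at (17/8, 19/8). Substituting into each constraint, equality holds for (i) and (iii); the remaining constraints have slack.

(i) and (iii)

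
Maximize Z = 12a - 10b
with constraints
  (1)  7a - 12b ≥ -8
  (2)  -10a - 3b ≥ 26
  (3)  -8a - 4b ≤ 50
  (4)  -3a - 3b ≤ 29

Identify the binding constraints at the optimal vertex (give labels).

Vertices and Z = 12a - 10b:
  (-112/47, -34/47) → Z = -1004/47
  (-158/31, -143/62) → Z = -1181/31
  (3/7, -212/21) → Z = 2228/21
  (-17/6, -41/6) → Z = 103/3

The maximum is at (3/7, -212/21). Substituting into each constraint, equality holds for (2) and (4); the remaining constraints have slack.

(2) and (4)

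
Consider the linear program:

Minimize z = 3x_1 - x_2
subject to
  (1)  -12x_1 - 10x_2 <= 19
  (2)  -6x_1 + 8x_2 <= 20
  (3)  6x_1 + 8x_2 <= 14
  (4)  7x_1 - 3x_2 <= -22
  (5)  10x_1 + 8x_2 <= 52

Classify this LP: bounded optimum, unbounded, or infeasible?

The boundaries -12x_1 - 10x_2 = 19 and -6x_1 + 8x_2 = 20 meet at (-88/39, 21/26), but that point violates 7x_1 - 3x_2 ≤ -22. Every candidate vertex is excluded by some other constraint, so the feasible region is empty.

infeasible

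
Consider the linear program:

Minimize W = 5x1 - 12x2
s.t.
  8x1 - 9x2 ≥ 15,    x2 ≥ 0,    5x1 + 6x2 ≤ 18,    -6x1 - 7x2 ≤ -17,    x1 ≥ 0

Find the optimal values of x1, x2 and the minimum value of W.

x1 = 84/31, x2 = 23/31, minimum W = 144/31

Vertices and W = 5x1 - 12x2:
  (84/31, 23/31) → W = 144/31
  (129/55, 23/55) → W = 369/55
  (18/5, 0) → W = 18
  (17/6, 0) → W = 85/6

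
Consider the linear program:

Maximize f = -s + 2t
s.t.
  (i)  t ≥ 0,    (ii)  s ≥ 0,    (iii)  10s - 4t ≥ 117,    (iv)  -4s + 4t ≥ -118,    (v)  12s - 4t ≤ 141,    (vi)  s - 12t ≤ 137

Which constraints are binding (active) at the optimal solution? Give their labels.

Feasible corners and f = -s + 2t:
  (117/10, 0) → f = -117/10
  (47/4, 0) → f = -47/4
  (12, 3/4) → f = -21/2

The maximum is at (12, 3/4). Substituting into each constraint, equality holds for (iii) and (v); the remaining constraints have slack.

(iii) and (v)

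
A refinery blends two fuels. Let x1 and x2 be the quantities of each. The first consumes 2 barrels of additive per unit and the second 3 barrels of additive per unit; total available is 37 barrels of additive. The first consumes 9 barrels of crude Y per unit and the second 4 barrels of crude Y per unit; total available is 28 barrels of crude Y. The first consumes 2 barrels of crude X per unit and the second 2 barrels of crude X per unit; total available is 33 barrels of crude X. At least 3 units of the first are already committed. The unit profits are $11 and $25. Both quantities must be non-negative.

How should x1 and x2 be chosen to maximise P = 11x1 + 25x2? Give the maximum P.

x1 = 3, x2 = 1/4, maximum P = 157/4

Feasible corners and P = 11x1 + 25x2:
  (28/9, 0) → P = 308/9
  (3, 0) → P = 33
  (3, 1/4) → P = 157/4

The binding constraints are 9x1 + 4x2 = 28 and x1 = 3.
Solving simultaneously gives x1 = 3, x2 = 1/4.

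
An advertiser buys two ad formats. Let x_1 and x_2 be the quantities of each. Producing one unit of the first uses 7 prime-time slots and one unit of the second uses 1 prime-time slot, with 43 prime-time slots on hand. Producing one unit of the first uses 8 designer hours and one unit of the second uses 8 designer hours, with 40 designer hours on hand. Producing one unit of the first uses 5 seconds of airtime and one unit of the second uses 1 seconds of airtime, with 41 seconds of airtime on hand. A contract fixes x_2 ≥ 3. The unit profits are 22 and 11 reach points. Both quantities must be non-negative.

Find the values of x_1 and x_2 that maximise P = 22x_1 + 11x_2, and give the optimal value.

x_1 = 2, x_2 = 3, maximum P = 77

Corner points and P = 22x_1 + 11x_2:
  (0, 5) → P = 55
  (0, 3) → P = 33
  (2, 3) → P = 77

The optimum lies where 8x_1 + 8x_2 = 40 and x_2 = 3.
Solving simultaneously gives x_1 = 2, x_2 = 3.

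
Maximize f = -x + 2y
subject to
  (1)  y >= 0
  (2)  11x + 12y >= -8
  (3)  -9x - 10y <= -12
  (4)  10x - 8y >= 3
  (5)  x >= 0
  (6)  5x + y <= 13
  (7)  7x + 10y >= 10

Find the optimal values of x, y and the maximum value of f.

x = 107/50, y = 23/10, maximum f = 123/50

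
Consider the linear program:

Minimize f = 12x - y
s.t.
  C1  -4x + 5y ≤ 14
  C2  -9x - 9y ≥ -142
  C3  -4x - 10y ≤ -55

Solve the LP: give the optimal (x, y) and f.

x = 9/4, y = 23/5, minimum f = 112/5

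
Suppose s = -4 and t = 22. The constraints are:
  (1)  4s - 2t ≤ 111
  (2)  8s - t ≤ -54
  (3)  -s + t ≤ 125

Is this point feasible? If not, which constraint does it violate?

feasible

(1): -60 ≤ 111 ✓
(2): -54 ≤ -54 ✓
(3): 26 ≤ 125 ✓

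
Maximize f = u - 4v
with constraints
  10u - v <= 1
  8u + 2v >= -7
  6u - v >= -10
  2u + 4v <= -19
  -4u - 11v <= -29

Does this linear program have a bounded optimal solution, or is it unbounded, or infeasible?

infeasible

The boundaries 10u - v = 1 and 6u - v = -10 meet at (11/4, 53/2), but that point violates 2u + 4v ≤ -19. Every candidate vertex is excluded by some other constraint, so the feasible region is empty.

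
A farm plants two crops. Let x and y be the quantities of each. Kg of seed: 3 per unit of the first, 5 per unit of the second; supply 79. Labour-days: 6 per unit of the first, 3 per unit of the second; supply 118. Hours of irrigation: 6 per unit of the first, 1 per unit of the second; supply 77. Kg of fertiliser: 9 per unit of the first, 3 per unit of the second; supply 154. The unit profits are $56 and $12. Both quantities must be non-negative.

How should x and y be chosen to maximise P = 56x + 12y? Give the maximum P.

Feasible corners and P = 56x + 12y:
  (0, 0) → P = 0
  (0, 79/5) → P = 948/5
  (77/6, 0) → P = 2156/3
  (34/3, 9) → P = 2228/3

x = 34/3, y = 9, maximum P = 2228/3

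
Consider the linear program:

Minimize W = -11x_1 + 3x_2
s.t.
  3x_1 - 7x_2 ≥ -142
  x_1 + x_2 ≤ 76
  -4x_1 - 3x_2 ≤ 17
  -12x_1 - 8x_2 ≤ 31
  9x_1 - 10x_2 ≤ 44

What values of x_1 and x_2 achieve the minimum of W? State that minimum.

x_1 = 804/19, x_2 = 640/19, minimum W = -6924/19

At the optimal vertex, x_1 + x_2 = 76 and 9x_1 - 10x_2 = 44.
Solving simultaneously gives x_1 = 804/19, x_2 = 640/19.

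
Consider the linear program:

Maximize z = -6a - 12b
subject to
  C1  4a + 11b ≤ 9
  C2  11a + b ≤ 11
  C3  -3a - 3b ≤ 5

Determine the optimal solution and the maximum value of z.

a = 19/15, b = -44/15, maximum z = 138/5

At the optimal vertex, 11a + b = 11 and -3a - 3b = 5.
Solving simultaneously gives a = 19/15, b = -44/15.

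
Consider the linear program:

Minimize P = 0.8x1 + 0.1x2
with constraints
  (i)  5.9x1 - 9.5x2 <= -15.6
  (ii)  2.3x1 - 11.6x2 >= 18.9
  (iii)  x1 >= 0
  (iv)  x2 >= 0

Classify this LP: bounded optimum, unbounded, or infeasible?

The boundaries 5.9x1 - 9.5x2 = -15.6 and x1 = 0 meet at (0, 156/95), but that point violates 2.3x1 - 11.6x2 ≥ 18.9. Every candidate vertex is excluded by some other constraint, so the feasible region is empty.

infeasible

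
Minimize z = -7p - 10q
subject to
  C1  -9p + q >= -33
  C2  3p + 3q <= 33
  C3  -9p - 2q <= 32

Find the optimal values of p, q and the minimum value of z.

Vertices and z = -7p - 10q:
  (22/5, 33/5) → z = -484/5
  (34/27, -65/3) → z = 5612/27
  (-54/7, 131/7) → z = -932/7

The binding constraints are 3p + 3q = 33 and -9p - 2q = 32.
Solving simultaneously gives p = -54/7, q = 131/7.

p = -54/7, q = 131/7, minimum z = -932/7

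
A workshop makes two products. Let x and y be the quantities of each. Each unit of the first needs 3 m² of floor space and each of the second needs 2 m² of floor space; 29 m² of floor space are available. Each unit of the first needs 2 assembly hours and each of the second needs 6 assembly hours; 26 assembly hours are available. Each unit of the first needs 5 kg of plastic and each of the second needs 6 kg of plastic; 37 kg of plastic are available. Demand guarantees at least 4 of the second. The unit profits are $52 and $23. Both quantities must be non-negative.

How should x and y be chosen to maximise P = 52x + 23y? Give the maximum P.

x = 1, y = 4, maximum P = 144

At the optimal vertex, 2x + 6y = 26 and y = 4.
Solving simultaneously gives x = 1, y = 4.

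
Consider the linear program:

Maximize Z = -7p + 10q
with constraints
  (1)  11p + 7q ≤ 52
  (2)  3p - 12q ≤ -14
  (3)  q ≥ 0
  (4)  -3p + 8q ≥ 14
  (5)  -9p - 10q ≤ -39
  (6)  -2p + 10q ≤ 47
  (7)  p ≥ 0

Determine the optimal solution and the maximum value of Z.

Extreme points and Z = -7p + 10q:
  (318/109, 310/109) → Z = 874/109
  (191/124, 621/124) → Z = 4873/124
  (86/51, 81/34) → Z = 613/51
  (0, 39/10) → Z = 39
  (0, 47/10) → Z = 47

The optimum lies where -2p + 10q = 47 and p = 0.
Solving simultaneously gives p = 0, q = 47/10.

p = 0, q = 47/10, maximum Z = 47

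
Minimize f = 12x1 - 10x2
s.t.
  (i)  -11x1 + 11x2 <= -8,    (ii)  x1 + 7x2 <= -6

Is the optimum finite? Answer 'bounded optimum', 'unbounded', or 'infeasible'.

From the feasible point (-5/44, -37/44), moving in the direction (-11, -11) keeps every constraint satisfied while f decreases without bound.

unbounded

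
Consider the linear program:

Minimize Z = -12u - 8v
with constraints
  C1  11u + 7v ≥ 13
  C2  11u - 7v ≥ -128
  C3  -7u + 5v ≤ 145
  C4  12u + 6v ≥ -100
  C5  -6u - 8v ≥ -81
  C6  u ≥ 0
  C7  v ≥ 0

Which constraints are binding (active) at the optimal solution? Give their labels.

C5 and C7

Vertices and Z = -12u - 8v:
  (0, 13/7) → Z = -104/7
  (13/11, 0) → Z = -156/11
  (0, 81/8) → Z = -81
  (27/2, 0) → Z = -162

The minimum is at (27/2, 0). Substituting into each constraint, equality holds for C5 and C7; the remaining constraints have slack.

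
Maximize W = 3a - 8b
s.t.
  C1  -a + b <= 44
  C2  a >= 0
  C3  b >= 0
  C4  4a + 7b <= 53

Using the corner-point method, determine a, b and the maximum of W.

a = 53/4, b = 0, maximum W = 159/4

Vertices and W = 3a - 8b:
  (0, 0) → W = 0
  (0, 53/7) → W = -424/7
  (53/4, 0) → W = 159/4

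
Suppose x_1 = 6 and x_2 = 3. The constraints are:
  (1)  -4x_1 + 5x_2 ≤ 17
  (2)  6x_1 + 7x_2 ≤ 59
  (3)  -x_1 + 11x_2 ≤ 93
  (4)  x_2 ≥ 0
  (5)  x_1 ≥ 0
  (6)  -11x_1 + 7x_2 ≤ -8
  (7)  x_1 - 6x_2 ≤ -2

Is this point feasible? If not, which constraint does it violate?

(1): -9 ≤ 17 ✓
(2): 57 ≤ 59 ✓
(3): 27 ≤ 93 ✓
(4): 3 ≥ 0 ✓
(5): 6 ≥ 0 ✓
(6): -45 ≤ -8 ✓
(7): -12 ≤ -2 ✓

feasible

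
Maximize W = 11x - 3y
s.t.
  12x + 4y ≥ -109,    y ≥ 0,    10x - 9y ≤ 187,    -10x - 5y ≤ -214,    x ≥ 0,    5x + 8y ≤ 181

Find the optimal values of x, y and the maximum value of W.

x = 25, y = 7, maximum W = 254

Vertices and W = 11x - 3y:
  (2861/140, 27/14) → W = 30661/140
  (25, 7) → W = 254
  (807/55, 148/11) → W = 6657/55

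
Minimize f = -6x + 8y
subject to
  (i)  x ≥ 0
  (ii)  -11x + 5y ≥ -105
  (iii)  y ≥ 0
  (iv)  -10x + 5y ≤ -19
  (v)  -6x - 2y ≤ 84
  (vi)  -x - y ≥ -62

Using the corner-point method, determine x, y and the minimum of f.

x = 105/11, y = 0, minimum f = -630/11

Feasible corners and f = -6x + 8y:
  (105/11, 0) → f = -630/11
  (415/16, 577/16) → f = 1063/8
  (19/10, 0) → f = -57/5
  (329/15, 601/15) → f = 2834/15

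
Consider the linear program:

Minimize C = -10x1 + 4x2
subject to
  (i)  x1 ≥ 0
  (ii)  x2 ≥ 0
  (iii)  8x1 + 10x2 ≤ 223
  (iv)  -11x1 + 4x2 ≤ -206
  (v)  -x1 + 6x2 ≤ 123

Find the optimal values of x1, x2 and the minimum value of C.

Extreme points and C = -10x1 + 4x2:
  (223/8, 0) → C = -1115/4
  (206/11, 0) → C = -2060/11
  (1476/71, 805/142) → C = -13150/71

At the optimal vertex, x2 = 0 and 8x1 + 10x2 = 223.
Solving simultaneously gives x1 = 223/8, x2 = 0.

x1 = 223/8, x2 = 0, minimum C = -1115/4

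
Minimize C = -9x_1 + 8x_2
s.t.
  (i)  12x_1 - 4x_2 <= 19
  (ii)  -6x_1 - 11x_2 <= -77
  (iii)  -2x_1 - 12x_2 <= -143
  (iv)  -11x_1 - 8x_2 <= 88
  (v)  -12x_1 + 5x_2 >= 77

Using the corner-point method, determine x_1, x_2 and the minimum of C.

Feasible corners and C = -9x_1 + 8x_2:
  (403/12, 96) → C = 1863/4
  (-649/50, 352/25) → C = 11473/50
  (-1584/73, 1375/73) → C = 25256/73
  (-19/14, 85/7) → C = 1531/14
The feasible region is unbounded (it extends along (1, 3), (-8, 11)), but C strictly increases along every unbounded feasible direction, so there is no improving ray and the minimum is attained at a vertex.

x_1 = -19/14, x_2 = 85/7, minimum C = 1531/14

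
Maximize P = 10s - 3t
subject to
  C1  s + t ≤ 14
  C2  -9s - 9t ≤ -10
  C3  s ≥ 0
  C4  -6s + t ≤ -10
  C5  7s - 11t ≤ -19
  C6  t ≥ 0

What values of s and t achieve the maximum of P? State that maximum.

Feasible corners and P = 10s - 3t:
  (24/7, 74/7) → P = 18/7
  (15/2, 13/2) → P = 111/2
  (129/59, 184/59) → P = 738/59

s = 15/2, t = 13/2, maximum P = 111/2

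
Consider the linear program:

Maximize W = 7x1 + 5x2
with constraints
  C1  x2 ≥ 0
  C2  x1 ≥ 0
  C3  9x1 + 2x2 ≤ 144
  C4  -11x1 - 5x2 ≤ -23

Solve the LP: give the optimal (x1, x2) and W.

Corner points and W = 7x1 + 5x2:
  (16, 0) → W = 112
  (23/11, 0) → W = 161/11
  (0, 72) → W = 360
  (0, 23/5) → W = 23

The binding constraints are x1 = 0 and 9x1 + 2x2 = 144.
Solving simultaneously gives x1 = 0, x2 = 72.

x1 = 0, x2 = 72, maximum W = 360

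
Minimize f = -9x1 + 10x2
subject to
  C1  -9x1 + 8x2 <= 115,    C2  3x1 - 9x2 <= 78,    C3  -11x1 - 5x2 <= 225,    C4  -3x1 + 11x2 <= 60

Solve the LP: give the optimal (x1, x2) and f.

Extreme points and f = -9x1 + 10x2:
  (-125/7, -40/7) → f = 725/7
  (-157/15, 13/5) → f = 601/5
  (-545/38, -511/38) → f = -205/38
  (233, 69) → f = -1407

At the optimal vertex, 3x1 - 9x2 = 78 and -3x1 + 11x2 = 60.
Solving simultaneously gives x1 = 233, x2 = 69.

x1 = 233, x2 = 69, minimum f = -1407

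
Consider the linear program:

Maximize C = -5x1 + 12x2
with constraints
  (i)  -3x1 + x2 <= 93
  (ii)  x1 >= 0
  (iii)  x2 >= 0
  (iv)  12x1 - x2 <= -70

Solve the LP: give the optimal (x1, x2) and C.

x1 = 23/9, x2 = 302/3, maximum C = 10757/9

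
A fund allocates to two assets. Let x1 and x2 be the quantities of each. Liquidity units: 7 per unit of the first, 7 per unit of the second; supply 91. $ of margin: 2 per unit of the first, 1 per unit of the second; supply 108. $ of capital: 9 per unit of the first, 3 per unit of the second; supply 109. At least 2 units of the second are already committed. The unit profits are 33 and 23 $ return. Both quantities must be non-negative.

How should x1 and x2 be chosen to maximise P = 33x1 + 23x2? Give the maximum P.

x1 = 11, x2 = 2, maximum P = 409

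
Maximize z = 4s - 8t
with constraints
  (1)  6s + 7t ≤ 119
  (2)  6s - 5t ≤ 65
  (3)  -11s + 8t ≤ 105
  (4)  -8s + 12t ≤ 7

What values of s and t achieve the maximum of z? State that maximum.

Vertices and z = 4s - 8t:
  (175/12, 9/2) → z = 67/3
  (1379/128, 497/64) → z = -609/32
  (-1045/7, -1345/7) → z = 940
  (-301/17, -763/68) → z = 322/17

The binding constraints are 6s - 5t = 65 and -11s + 8t = 105.
Solving simultaneously gives s = -1045/7, t = -1345/7.

s = -1045/7, t = -1345/7, maximum z = 940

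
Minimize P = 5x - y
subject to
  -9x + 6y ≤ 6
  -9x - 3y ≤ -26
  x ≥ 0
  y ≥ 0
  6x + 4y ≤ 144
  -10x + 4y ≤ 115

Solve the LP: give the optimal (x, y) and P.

Vertices and P = 5x - y:
  (46/27, 32/9) → P = 134/27
  (35/3, 37/2) → P = 239/6
  (26/9, 0) → P = 130/9
  (24, 0) → P = 120

The optimum lies where -9x + 6y = 6 and -9x - 3y = -26.
Solving simultaneously gives x = 46/27, y = 32/9.

x = 46/27, y = 32/9, minimum P = 134/27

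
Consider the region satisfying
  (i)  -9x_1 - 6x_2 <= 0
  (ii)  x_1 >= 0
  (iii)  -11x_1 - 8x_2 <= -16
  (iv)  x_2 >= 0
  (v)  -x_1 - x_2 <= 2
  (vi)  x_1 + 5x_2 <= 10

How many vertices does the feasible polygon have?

Intersecting each pair of boundary lines and keeping only the points that satisfy every inequality leaves:
  (0, 2)
  (16/11, 0)
  (10, 0)

3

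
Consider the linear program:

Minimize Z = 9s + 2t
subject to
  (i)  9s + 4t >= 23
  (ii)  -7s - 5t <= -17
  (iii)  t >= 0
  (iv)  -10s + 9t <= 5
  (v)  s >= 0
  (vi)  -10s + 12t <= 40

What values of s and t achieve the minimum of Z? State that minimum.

s = 17/11, t = 25/11, minimum Z = 203/11

Feasible corners and Z = 9s + 2t:
  (23/9, 0) → Z = 23
  (17/11, 25/11) → Z = 203/11
  (10, 35/3) → Z = 340/3
The feasible region is unbounded (it extends along (6, 5), (1, 0)), but Z strictly increases along every unbounded feasible direction, so there is no improving ray and the minimum is attained at a vertex.

The binding constraints are 9s + 4t = 23 and -10s + 9t = 5.
Solving simultaneously gives s = 17/11, t = 25/11.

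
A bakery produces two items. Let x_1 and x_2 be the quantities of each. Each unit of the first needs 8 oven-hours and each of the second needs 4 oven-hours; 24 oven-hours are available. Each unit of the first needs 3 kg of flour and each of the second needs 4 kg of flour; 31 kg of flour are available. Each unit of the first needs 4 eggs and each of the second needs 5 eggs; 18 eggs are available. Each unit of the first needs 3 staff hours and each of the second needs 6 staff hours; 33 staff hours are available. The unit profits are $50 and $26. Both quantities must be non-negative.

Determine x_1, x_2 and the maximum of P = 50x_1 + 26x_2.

x_1 = 2, x_2 = 2, maximum P = 152

Extreme points and P = 50x_1 + 26x_2:
  (0, 0) → P = 0
  (0, 18/5) → P = 468/5
  (3, 0) → P = 150
  (2, 2) → P = 152

The binding constraints are 8x_1 + 4x_2 = 24 and 4x_1 + 5x_2 = 18.
Solving simultaneously gives x_1 = 2, x_2 = 2.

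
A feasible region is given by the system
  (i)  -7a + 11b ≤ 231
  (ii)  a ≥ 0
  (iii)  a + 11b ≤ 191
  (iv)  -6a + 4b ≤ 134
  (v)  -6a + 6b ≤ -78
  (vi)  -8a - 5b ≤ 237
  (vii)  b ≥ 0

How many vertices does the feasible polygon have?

3

The feasible vertices (each the meet of two boundaries and inside every other half-plane) are:
  (167/6, 89/6)
  (191, 0)
  (13, 0)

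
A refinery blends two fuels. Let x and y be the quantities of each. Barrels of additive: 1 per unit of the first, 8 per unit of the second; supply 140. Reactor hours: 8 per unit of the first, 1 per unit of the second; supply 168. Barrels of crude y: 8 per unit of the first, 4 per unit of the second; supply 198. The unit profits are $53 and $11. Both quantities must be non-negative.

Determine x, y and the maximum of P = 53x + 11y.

x = 79/4, y = 10, maximum P = 4627/4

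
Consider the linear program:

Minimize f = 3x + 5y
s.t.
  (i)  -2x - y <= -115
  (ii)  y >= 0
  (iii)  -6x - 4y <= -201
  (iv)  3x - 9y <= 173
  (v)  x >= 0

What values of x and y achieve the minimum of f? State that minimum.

Corner points and f = 3x + 5y:
  (115/2, 0) → f = 345/2
  (0, 115) → f = 575
  (173/3, 0) → f = 173
The feasible region is unbounded (it extends along (0, 1), (3, 1)), but f strictly increases along every unbounded feasible direction, so there is no improving ray and the minimum is attained at a vertex.

At the optimal vertex, -2x - y = -115 and y = 0.
Solving simultaneously gives x = 115/2, y = 0.

x = 115/2, y = 0, minimum f = 345/2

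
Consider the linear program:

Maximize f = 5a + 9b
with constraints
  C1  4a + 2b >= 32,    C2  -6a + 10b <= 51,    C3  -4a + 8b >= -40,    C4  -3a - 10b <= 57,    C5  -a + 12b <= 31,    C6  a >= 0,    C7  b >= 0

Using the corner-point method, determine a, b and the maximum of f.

a = 91/5, b = 41/10, maximum f = 1279/10

Extreme points and f = 5a + 9b:
  (161/25, 78/25) → f = 1507/25
  (8, 0) → f = 40
  (91/5, 41/10) → f = 1279/10
  (10, 0) → f = 50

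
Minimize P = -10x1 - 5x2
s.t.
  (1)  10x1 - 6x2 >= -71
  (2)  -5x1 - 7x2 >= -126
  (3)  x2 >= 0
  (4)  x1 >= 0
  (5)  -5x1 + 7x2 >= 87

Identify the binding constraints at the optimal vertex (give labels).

(2) and (5)

Feasible corners and P = -10x1 - 5x2:
  (259/100, 323/20) → P = -2133/20
  (5/8, 103/8) → P = -565/8
  (39/10, 213/14) → P = -1611/14

The minimum is at (39/10, 213/14). Substituting into each constraint, equality holds for (2) and (5); the remaining constraints have slack.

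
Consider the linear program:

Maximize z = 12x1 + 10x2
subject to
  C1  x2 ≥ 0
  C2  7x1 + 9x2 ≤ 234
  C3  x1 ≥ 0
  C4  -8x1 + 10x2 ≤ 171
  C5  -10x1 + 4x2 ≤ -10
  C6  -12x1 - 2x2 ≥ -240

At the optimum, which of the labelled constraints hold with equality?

Feasible corners and z = 12x1 + 10x2:
  (1, 0) → z = 12
  (20, 0) → z = 240
  (513/59, 1135/59) → z = 17506/59
  (18, 12) → z = 336

The maximum is at (18, 12). Substituting into each constraint, equality holds for C2 and C6; the remaining constraints have slack.

C2 and C6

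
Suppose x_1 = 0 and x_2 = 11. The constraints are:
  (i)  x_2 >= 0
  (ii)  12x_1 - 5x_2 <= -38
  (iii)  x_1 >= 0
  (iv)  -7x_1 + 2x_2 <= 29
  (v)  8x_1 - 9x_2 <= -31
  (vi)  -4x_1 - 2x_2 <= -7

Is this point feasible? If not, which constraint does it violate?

(i): 11 ≥ 0 ✓
(ii): -55 ≤ -38 ✓
(iii): 0 ≥ 0 ✓
(iv): 22 ≤ 29 ✓
(v): -99 ≤ -31 ✓
(vi): -22 ≤ -7 ✓

feasible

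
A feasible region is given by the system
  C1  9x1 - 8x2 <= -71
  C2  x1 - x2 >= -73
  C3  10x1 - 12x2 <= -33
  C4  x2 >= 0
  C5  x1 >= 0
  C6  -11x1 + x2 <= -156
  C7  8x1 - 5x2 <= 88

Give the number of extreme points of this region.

4

Of the 21 pairwise boundary intersections, those satisfying every inequality are:
  (1319/79, 2185/79)
  (1059/19, 1360/19)
  (229/10, 959/10)
  (151, 224)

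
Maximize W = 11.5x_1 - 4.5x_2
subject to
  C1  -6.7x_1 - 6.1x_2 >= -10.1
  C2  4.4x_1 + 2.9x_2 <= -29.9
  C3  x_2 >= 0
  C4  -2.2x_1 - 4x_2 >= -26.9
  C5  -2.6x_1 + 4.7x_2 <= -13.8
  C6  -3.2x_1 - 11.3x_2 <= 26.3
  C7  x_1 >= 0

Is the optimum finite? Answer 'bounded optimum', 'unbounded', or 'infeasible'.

infeasible

The boundaries -3.2x_1 - 11.3x_2 = 26.3 and x_1 = 0 meet at (0, -263/113), but that point violates 4.4x_1 + 2.9x_2 ≤ -29.9. Every candidate vertex is excluded by some other constraint, so the feasible region is empty.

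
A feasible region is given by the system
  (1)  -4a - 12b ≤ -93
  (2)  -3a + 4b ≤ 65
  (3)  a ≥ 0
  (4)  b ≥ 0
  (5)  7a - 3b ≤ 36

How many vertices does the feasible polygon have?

Of the 10 pairwise boundary intersections, those satisfying every inequality are:
  (0, 31/4)
  (237/32, 169/32)
  (0, 65/4)
  (339/19, 563/19)

4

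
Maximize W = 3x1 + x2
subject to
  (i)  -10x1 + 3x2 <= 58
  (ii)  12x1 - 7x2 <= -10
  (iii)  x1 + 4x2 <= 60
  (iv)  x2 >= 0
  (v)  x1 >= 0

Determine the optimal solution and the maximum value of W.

Vertices and W = 3x1 + x2:
  (76/11, 146/11) → W = 34
  (0, 10/7) → W = 10/7
  (0, 15) → W = 15

x1 = 76/11, x2 = 146/11, maximum W = 34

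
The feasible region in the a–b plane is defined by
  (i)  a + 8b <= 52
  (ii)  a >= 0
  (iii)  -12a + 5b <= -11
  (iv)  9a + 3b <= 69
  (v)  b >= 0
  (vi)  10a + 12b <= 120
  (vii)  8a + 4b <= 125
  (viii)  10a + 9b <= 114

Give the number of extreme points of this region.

Pairwise boundary intersections that survive every other constraint:
  (348/101, 613/101)
  (84/17, 100/17)
  (11/12, 0)
  (23/3, 0)
  (6, 5)

5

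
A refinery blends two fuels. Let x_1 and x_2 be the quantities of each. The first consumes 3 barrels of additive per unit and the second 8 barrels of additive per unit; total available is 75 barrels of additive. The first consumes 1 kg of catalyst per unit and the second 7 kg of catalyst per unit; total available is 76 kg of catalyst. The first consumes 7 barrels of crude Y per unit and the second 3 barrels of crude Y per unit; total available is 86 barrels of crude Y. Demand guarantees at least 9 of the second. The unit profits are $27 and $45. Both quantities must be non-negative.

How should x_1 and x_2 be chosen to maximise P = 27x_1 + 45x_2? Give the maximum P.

Vertices and P = 27x_1 + 45x_2:
  (0, 75/8) → P = 3375/8
  (0, 9) → P = 405
  (1, 9) → P = 432

At the optimal vertex, 3x_1 + 8x_2 = 75 and x_2 = 9.
Solving simultaneously gives x_1 = 1, x_2 = 9.

x_1 = 1, x_2 = 9, maximum P = 432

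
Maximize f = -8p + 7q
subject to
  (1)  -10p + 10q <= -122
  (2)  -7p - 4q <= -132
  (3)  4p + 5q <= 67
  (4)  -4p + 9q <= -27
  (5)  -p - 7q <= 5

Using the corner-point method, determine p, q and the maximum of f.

Feasible corners and f = -8p + 7q:
  (392/19, -59/19) → f = -3549/19
  (944/45, -167/45) → f = -969/5
  (494/23, -87/23) → f = -4561/23

p = 392/19, q = -59/19, maximum f = -3549/19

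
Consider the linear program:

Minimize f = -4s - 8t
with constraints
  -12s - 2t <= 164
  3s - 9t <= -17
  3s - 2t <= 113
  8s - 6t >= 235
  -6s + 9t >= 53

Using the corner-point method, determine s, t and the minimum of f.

Extreme points and f = -4s - 8t:
  (104, 199/2) → f = -1212
  (1123/15, 279/5) → f = -11188/15
  (811/12, 917/18) → f = -6101/9

The binding constraints are 3s - 2t = 113 and 8s - 6t = 235.
Solving simultaneously gives s = 104, t = 199/2.

s = 104, t = 199/2, minimum f = -1212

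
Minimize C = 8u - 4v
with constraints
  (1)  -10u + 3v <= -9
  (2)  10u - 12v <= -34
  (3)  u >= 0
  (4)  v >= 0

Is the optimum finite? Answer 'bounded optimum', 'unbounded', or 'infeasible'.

From the feasible point (7/3, 43/9), moving in the direction (3, 10) keeps every constraint satisfied while C decreases without bound.

unbounded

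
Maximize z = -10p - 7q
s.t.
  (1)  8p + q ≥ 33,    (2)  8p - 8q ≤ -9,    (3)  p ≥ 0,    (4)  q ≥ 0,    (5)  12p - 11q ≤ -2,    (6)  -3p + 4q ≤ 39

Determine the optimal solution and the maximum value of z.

p = 85/24, q = 14/3, maximum z = -817/12

Vertices and z = -10p - 7q:
  (85/24, 14/3) → z = -817/12
  (93/35, 411/35) → z = -3807/35
  (83/8, 23/2) → z = -737/4
  (421/15, 154/5) → z = -7444/15

The optimum lies where 8p + q = 33 and 8p - 8q = -9.
Solving simultaneously gives p = 85/24, q = 14/3.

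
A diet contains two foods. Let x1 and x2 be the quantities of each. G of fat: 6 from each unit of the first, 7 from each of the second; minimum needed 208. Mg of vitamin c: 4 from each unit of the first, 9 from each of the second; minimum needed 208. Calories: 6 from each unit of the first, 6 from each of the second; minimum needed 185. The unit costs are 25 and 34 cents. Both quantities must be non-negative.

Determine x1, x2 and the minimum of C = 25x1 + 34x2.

Extreme points and C = 25x1 + 34x2:
  (0, 185/6) → C = 3145/3
  (52, 0) → C = 1300
  (16, 16) → C = 944
  (47/6, 23) → C = 5867/6
The feasible region is unbounded (it extends along (0, 1), (1, 0)), but C strictly increases along every unbounded feasible direction, so there is no improving ray and the minimum is attained at a vertex.

The binding constraints are 6x1 + 7x2 = 208 and 4x1 + 9x2 = 208.
Solving simultaneously gives x1 = 16, x2 = 16.

x1 = 16, x2 = 16, minimum C = 944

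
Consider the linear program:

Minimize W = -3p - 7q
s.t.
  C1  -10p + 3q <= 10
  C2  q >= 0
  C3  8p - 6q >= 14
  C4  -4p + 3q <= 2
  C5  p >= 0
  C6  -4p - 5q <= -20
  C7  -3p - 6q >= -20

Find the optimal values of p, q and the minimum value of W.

Feasible corners and W = -3p - 7q:
  (5, 0) → W = -15
  (20/3, 0) → W = -20
  (95/32, 13/8) → W = -649/32
  (34/11, 59/33) → W = -719/33

p = 34/11, q = 59/33, minimum W = -719/33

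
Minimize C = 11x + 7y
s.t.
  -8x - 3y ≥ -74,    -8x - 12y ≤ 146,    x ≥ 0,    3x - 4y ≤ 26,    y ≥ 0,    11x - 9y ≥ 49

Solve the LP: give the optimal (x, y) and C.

x = 49/11, y = 0, minimum C = 49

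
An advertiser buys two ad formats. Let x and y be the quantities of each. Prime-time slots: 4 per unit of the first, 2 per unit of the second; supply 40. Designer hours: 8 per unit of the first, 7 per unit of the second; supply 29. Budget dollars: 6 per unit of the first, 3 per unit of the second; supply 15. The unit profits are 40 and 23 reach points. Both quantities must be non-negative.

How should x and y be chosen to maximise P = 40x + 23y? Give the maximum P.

Vertices and P = 40x + 23y:
  (0, 0) → P = 0
  (0, 29/7) → P = 667/7
  (5/2, 0) → P = 100
  (1, 3) → P = 109

x = 1, y = 3, maximum P = 109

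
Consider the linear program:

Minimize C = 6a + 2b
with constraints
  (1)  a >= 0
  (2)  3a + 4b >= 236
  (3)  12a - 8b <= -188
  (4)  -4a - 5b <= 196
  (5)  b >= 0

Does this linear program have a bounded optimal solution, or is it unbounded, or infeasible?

Feasible corners and C = 6a + 2b:
  (0, 59) → C = 118
  (142/9, 283/6) → C = 189
The feasible region has finitely many vertices and no improving ray; the minimum is 118 at (0, 59).

bounded optimum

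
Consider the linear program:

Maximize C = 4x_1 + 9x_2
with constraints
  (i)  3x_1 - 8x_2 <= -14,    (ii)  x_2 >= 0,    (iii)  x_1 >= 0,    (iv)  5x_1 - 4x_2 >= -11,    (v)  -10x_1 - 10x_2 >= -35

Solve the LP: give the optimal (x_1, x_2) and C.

x_1 = 1/3, x_2 = 19/6, maximum C = 179/6

Vertices and C = 4x_1 + 9x_2:
  (0, 7/4) → C = 63/4
  (14/11, 49/22) → C = 553/22
  (0, 11/4) → C = 99/4
  (1/3, 19/6) → C = 179/6

The binding constraints are 5x_1 - 4x_2 = -11 and -10x_1 - 10x_2 = -35.
Solving simultaneously gives x_1 = 1/3, x_2 = 19/6.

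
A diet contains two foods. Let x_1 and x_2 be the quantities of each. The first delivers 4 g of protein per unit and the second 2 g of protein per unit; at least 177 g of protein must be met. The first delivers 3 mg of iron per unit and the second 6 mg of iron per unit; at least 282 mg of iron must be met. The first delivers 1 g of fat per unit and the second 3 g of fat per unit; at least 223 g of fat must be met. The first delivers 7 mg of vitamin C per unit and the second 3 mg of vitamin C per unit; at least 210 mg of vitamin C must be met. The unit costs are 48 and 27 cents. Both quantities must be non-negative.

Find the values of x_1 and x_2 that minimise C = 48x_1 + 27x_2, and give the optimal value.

x_1 = 17/2, x_2 = 143/2, minimum C = 4677/2

The feasible region is unbounded (it extends along (0, 1), (1, 0)), but C strictly increases along every unbounded feasible direction, so there is no improving ray and the minimum is attained at a vertex.

The optimum lies where 4x_1 + 2x_2 = 177 and x_1 + 3x_2 = 223.
Solving simultaneously gives x_1 = 17/2, x_2 = 143/2.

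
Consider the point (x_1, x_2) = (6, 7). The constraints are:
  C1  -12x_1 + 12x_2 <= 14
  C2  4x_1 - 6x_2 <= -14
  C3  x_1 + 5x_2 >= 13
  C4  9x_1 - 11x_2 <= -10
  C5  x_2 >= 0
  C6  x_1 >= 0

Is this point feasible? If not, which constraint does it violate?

feasible

C1: 12 ≤ 14 ✓
C2: -18 ≤ -14 ✓
C3: 41 ≥ 13 ✓
C4: -23 ≤ -10 ✓
C5: 7 ≥ 0 ✓
C6: 6 ≥ 0 ✓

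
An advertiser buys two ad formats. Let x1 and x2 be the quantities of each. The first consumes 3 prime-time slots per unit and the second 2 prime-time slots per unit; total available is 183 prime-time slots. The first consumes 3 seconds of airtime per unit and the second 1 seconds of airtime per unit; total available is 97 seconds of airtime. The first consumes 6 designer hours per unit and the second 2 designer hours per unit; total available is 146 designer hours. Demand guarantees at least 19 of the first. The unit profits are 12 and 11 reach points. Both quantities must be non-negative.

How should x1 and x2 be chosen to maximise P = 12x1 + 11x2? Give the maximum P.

Feasible corners and P = 12x1 + 11x2:
  (73/3, 0) → P = 292
  (19, 0) → P = 228
  (19, 16) → P = 404

The binding constraints are 6x1 + 2x2 = 146 and x1 = 19.
Solving simultaneously gives x1 = 19, x2 = 16.

x1 = 19, x2 = 16, maximum P = 404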